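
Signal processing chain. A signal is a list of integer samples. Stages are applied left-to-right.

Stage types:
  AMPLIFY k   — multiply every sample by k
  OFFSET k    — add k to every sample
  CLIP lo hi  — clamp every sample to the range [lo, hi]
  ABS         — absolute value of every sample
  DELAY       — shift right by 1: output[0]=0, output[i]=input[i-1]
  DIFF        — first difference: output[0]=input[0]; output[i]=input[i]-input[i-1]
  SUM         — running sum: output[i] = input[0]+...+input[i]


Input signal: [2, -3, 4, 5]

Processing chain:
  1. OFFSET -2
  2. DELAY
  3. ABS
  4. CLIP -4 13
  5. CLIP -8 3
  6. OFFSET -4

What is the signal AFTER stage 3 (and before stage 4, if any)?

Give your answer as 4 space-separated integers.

Input: [2, -3, 4, 5]
Stage 1 (OFFSET -2): 2+-2=0, -3+-2=-5, 4+-2=2, 5+-2=3 -> [0, -5, 2, 3]
Stage 2 (DELAY): [0, 0, -5, 2] = [0, 0, -5, 2] -> [0, 0, -5, 2]
Stage 3 (ABS): |0|=0, |0|=0, |-5|=5, |2|=2 -> [0, 0, 5, 2]

Answer: 0 0 5 2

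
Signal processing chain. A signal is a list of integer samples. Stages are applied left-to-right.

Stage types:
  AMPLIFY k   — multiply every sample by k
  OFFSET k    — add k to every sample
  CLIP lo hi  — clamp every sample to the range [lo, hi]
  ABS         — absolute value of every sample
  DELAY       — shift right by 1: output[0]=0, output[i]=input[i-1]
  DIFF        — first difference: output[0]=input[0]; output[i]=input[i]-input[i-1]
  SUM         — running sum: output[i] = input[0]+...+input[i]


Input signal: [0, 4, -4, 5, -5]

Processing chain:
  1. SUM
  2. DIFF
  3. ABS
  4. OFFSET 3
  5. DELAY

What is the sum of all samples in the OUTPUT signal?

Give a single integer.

Input: [0, 4, -4, 5, -5]
Stage 1 (SUM): sum[0..0]=0, sum[0..1]=4, sum[0..2]=0, sum[0..3]=5, sum[0..4]=0 -> [0, 4, 0, 5, 0]
Stage 2 (DIFF): s[0]=0, 4-0=4, 0-4=-4, 5-0=5, 0-5=-5 -> [0, 4, -4, 5, -5]
Stage 3 (ABS): |0|=0, |4|=4, |-4|=4, |5|=5, |-5|=5 -> [0, 4, 4, 5, 5]
Stage 4 (OFFSET 3): 0+3=3, 4+3=7, 4+3=7, 5+3=8, 5+3=8 -> [3, 7, 7, 8, 8]
Stage 5 (DELAY): [0, 3, 7, 7, 8] = [0, 3, 7, 7, 8] -> [0, 3, 7, 7, 8]
Output sum: 25

Answer: 25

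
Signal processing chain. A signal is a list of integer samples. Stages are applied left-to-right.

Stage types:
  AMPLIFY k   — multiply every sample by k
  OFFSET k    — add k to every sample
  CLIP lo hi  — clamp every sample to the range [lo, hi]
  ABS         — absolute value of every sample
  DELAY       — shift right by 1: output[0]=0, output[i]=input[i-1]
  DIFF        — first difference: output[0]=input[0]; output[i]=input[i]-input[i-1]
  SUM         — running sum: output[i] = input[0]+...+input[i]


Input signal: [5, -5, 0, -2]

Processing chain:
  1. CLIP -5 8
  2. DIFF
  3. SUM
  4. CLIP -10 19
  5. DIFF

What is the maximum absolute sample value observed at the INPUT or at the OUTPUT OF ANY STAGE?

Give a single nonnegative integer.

Input: [5, -5, 0, -2] (max |s|=5)
Stage 1 (CLIP -5 8): clip(5,-5,8)=5, clip(-5,-5,8)=-5, clip(0,-5,8)=0, clip(-2,-5,8)=-2 -> [5, -5, 0, -2] (max |s|=5)
Stage 2 (DIFF): s[0]=5, -5-5=-10, 0--5=5, -2-0=-2 -> [5, -10, 5, -2] (max |s|=10)
Stage 3 (SUM): sum[0..0]=5, sum[0..1]=-5, sum[0..2]=0, sum[0..3]=-2 -> [5, -5, 0, -2] (max |s|=5)
Stage 4 (CLIP -10 19): clip(5,-10,19)=5, clip(-5,-10,19)=-5, clip(0,-10,19)=0, clip(-2,-10,19)=-2 -> [5, -5, 0, -2] (max |s|=5)
Stage 5 (DIFF): s[0]=5, -5-5=-10, 0--5=5, -2-0=-2 -> [5, -10, 5, -2] (max |s|=10)
Overall max amplitude: 10

Answer: 10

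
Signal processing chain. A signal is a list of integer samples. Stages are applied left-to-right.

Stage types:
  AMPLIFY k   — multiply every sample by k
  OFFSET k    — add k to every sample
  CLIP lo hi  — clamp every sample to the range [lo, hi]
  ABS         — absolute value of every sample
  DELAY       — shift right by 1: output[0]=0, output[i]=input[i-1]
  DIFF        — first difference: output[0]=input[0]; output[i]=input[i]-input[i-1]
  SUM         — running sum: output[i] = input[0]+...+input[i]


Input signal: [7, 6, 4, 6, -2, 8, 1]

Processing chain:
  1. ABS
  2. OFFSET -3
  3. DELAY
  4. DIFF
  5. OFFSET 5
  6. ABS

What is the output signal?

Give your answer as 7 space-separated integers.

Input: [7, 6, 4, 6, -2, 8, 1]
Stage 1 (ABS): |7|=7, |6|=6, |4|=4, |6|=6, |-2|=2, |8|=8, |1|=1 -> [7, 6, 4, 6, 2, 8, 1]
Stage 2 (OFFSET -3): 7+-3=4, 6+-3=3, 4+-3=1, 6+-3=3, 2+-3=-1, 8+-3=5, 1+-3=-2 -> [4, 3, 1, 3, -1, 5, -2]
Stage 3 (DELAY): [0, 4, 3, 1, 3, -1, 5] = [0, 4, 3, 1, 3, -1, 5] -> [0, 4, 3, 1, 3, -1, 5]
Stage 4 (DIFF): s[0]=0, 4-0=4, 3-4=-1, 1-3=-2, 3-1=2, -1-3=-4, 5--1=6 -> [0, 4, -1, -2, 2, -4, 6]
Stage 5 (OFFSET 5): 0+5=5, 4+5=9, -1+5=4, -2+5=3, 2+5=7, -4+5=1, 6+5=11 -> [5, 9, 4, 3, 7, 1, 11]
Stage 6 (ABS): |5|=5, |9|=9, |4|=4, |3|=3, |7|=7, |1|=1, |11|=11 -> [5, 9, 4, 3, 7, 1, 11]

Answer: 5 9 4 3 7 1 11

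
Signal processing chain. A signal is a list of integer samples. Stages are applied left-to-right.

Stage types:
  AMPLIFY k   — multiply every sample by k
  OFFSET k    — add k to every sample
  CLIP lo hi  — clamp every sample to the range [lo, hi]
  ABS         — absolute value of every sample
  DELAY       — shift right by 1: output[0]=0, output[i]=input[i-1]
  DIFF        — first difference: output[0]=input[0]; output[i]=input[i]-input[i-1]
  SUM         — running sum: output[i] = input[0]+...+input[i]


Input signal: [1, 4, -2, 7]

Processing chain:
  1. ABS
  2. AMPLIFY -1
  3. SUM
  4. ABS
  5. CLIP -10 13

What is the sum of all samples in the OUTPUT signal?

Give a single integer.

Answer: 26

Derivation:
Input: [1, 4, -2, 7]
Stage 1 (ABS): |1|=1, |4|=4, |-2|=2, |7|=7 -> [1, 4, 2, 7]
Stage 2 (AMPLIFY -1): 1*-1=-1, 4*-1=-4, 2*-1=-2, 7*-1=-7 -> [-1, -4, -2, -7]
Stage 3 (SUM): sum[0..0]=-1, sum[0..1]=-5, sum[0..2]=-7, sum[0..3]=-14 -> [-1, -5, -7, -14]
Stage 4 (ABS): |-1|=1, |-5|=5, |-7|=7, |-14|=14 -> [1, 5, 7, 14]
Stage 5 (CLIP -10 13): clip(1,-10,13)=1, clip(5,-10,13)=5, clip(7,-10,13)=7, clip(14,-10,13)=13 -> [1, 5, 7, 13]
Output sum: 26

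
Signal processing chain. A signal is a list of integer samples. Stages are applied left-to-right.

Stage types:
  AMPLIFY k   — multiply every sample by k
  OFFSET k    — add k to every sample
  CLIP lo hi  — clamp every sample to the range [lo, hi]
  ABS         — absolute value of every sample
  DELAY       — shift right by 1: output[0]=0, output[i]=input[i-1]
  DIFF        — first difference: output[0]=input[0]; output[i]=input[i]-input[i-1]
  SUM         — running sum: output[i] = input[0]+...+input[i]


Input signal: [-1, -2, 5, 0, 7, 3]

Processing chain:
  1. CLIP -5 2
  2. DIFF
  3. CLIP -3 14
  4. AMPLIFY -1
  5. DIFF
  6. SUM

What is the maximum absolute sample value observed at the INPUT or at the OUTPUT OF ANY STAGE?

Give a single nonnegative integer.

Answer: 7

Derivation:
Input: [-1, -2, 5, 0, 7, 3] (max |s|=7)
Stage 1 (CLIP -5 2): clip(-1,-5,2)=-1, clip(-2,-5,2)=-2, clip(5,-5,2)=2, clip(0,-5,2)=0, clip(7,-5,2)=2, clip(3,-5,2)=2 -> [-1, -2, 2, 0, 2, 2] (max |s|=2)
Stage 2 (DIFF): s[0]=-1, -2--1=-1, 2--2=4, 0-2=-2, 2-0=2, 2-2=0 -> [-1, -1, 4, -2, 2, 0] (max |s|=4)
Stage 3 (CLIP -3 14): clip(-1,-3,14)=-1, clip(-1,-3,14)=-1, clip(4,-3,14)=4, clip(-2,-3,14)=-2, clip(2,-3,14)=2, clip(0,-3,14)=0 -> [-1, -1, 4, -2, 2, 0] (max |s|=4)
Stage 4 (AMPLIFY -1): -1*-1=1, -1*-1=1, 4*-1=-4, -2*-1=2, 2*-1=-2, 0*-1=0 -> [1, 1, -4, 2, -2, 0] (max |s|=4)
Stage 5 (DIFF): s[0]=1, 1-1=0, -4-1=-5, 2--4=6, -2-2=-4, 0--2=2 -> [1, 0, -5, 6, -4, 2] (max |s|=6)
Stage 6 (SUM): sum[0..0]=1, sum[0..1]=1, sum[0..2]=-4, sum[0..3]=2, sum[0..4]=-2, sum[0..5]=0 -> [1, 1, -4, 2, -2, 0] (max |s|=4)
Overall max amplitude: 7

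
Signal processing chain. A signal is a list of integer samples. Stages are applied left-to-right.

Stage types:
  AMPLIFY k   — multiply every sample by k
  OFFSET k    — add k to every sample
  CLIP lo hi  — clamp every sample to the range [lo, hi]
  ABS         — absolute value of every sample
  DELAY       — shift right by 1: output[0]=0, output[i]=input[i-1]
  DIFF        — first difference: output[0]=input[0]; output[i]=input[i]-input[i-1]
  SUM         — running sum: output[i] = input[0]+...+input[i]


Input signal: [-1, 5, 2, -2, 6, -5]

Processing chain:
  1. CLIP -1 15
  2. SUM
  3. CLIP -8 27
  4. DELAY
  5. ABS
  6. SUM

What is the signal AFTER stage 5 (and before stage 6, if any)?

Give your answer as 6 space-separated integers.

Answer: 0 1 4 6 5 11

Derivation:
Input: [-1, 5, 2, -2, 6, -5]
Stage 1 (CLIP -1 15): clip(-1,-1,15)=-1, clip(5,-1,15)=5, clip(2,-1,15)=2, clip(-2,-1,15)=-1, clip(6,-1,15)=6, clip(-5,-1,15)=-1 -> [-1, 5, 2, -1, 6, -1]
Stage 2 (SUM): sum[0..0]=-1, sum[0..1]=4, sum[0..2]=6, sum[0..3]=5, sum[0..4]=11, sum[0..5]=10 -> [-1, 4, 6, 5, 11, 10]
Stage 3 (CLIP -8 27): clip(-1,-8,27)=-1, clip(4,-8,27)=4, clip(6,-8,27)=6, clip(5,-8,27)=5, clip(11,-8,27)=11, clip(10,-8,27)=10 -> [-1, 4, 6, 5, 11, 10]
Stage 4 (DELAY): [0, -1, 4, 6, 5, 11] = [0, -1, 4, 6, 5, 11] -> [0, -1, 4, 6, 5, 11]
Stage 5 (ABS): |0|=0, |-1|=1, |4|=4, |6|=6, |5|=5, |11|=11 -> [0, 1, 4, 6, 5, 11]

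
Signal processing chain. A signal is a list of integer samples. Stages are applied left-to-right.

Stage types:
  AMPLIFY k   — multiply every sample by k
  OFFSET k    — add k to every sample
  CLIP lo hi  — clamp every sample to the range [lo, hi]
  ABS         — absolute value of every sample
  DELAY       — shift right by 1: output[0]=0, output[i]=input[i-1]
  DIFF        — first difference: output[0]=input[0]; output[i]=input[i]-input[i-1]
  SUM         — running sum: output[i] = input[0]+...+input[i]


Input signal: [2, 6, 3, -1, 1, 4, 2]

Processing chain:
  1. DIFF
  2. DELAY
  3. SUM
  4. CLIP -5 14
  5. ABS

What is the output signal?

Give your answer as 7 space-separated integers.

Input: [2, 6, 3, -1, 1, 4, 2]
Stage 1 (DIFF): s[0]=2, 6-2=4, 3-6=-3, -1-3=-4, 1--1=2, 4-1=3, 2-4=-2 -> [2, 4, -3, -4, 2, 3, -2]
Stage 2 (DELAY): [0, 2, 4, -3, -4, 2, 3] = [0, 2, 4, -3, -4, 2, 3] -> [0, 2, 4, -3, -4, 2, 3]
Stage 3 (SUM): sum[0..0]=0, sum[0..1]=2, sum[0..2]=6, sum[0..3]=3, sum[0..4]=-1, sum[0..5]=1, sum[0..6]=4 -> [0, 2, 6, 3, -1, 1, 4]
Stage 4 (CLIP -5 14): clip(0,-5,14)=0, clip(2,-5,14)=2, clip(6,-5,14)=6, clip(3,-5,14)=3, clip(-1,-5,14)=-1, clip(1,-5,14)=1, clip(4,-5,14)=4 -> [0, 2, 6, 3, -1, 1, 4]
Stage 5 (ABS): |0|=0, |2|=2, |6|=6, |3|=3, |-1|=1, |1|=1, |4|=4 -> [0, 2, 6, 3, 1, 1, 4]

Answer: 0 2 6 3 1 1 4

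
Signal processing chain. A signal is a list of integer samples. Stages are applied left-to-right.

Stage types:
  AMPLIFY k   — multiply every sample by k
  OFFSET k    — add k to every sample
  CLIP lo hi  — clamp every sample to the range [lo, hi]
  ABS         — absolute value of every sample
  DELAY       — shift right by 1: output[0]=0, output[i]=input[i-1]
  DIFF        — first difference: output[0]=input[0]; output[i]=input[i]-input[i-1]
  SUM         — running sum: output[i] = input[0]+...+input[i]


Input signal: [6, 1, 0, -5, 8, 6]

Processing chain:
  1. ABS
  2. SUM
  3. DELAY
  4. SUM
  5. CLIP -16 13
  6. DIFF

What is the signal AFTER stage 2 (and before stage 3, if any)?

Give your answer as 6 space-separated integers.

Answer: 6 7 7 12 20 26

Derivation:
Input: [6, 1, 0, -5, 8, 6]
Stage 1 (ABS): |6|=6, |1|=1, |0|=0, |-5|=5, |8|=8, |6|=6 -> [6, 1, 0, 5, 8, 6]
Stage 2 (SUM): sum[0..0]=6, sum[0..1]=7, sum[0..2]=7, sum[0..3]=12, sum[0..4]=20, sum[0..5]=26 -> [6, 7, 7, 12, 20, 26]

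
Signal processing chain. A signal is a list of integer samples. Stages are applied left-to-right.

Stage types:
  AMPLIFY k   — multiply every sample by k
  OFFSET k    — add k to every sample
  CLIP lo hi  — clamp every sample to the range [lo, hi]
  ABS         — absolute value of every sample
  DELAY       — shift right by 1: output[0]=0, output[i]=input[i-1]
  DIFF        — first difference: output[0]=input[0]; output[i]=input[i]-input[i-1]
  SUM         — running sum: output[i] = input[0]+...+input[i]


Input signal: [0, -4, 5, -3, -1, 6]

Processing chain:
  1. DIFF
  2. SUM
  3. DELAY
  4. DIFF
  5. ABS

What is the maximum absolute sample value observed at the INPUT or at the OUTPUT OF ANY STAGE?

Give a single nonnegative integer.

Answer: 9

Derivation:
Input: [0, -4, 5, -3, -1, 6] (max |s|=6)
Stage 1 (DIFF): s[0]=0, -4-0=-4, 5--4=9, -3-5=-8, -1--3=2, 6--1=7 -> [0, -4, 9, -8, 2, 7] (max |s|=9)
Stage 2 (SUM): sum[0..0]=0, sum[0..1]=-4, sum[0..2]=5, sum[0..3]=-3, sum[0..4]=-1, sum[0..5]=6 -> [0, -4, 5, -3, -1, 6] (max |s|=6)
Stage 3 (DELAY): [0, 0, -4, 5, -3, -1] = [0, 0, -4, 5, -3, -1] -> [0, 0, -4, 5, -3, -1] (max |s|=5)
Stage 4 (DIFF): s[0]=0, 0-0=0, -4-0=-4, 5--4=9, -3-5=-8, -1--3=2 -> [0, 0, -4, 9, -8, 2] (max |s|=9)
Stage 5 (ABS): |0|=0, |0|=0, |-4|=4, |9|=9, |-8|=8, |2|=2 -> [0, 0, 4, 9, 8, 2] (max |s|=9)
Overall max amplitude: 9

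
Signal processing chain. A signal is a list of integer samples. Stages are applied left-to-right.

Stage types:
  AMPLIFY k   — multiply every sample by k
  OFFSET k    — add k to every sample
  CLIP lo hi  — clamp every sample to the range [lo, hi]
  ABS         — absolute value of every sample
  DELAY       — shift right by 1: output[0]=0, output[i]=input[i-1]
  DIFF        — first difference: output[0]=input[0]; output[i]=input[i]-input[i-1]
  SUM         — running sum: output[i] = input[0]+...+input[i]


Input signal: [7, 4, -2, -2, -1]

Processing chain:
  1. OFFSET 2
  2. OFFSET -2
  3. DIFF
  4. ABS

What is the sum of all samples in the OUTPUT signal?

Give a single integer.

Input: [7, 4, -2, -2, -1]
Stage 1 (OFFSET 2): 7+2=9, 4+2=6, -2+2=0, -2+2=0, -1+2=1 -> [9, 6, 0, 0, 1]
Stage 2 (OFFSET -2): 9+-2=7, 6+-2=4, 0+-2=-2, 0+-2=-2, 1+-2=-1 -> [7, 4, -2, -2, -1]
Stage 3 (DIFF): s[0]=7, 4-7=-3, -2-4=-6, -2--2=0, -1--2=1 -> [7, -3, -6, 0, 1]
Stage 4 (ABS): |7|=7, |-3|=3, |-6|=6, |0|=0, |1|=1 -> [7, 3, 6, 0, 1]
Output sum: 17

Answer: 17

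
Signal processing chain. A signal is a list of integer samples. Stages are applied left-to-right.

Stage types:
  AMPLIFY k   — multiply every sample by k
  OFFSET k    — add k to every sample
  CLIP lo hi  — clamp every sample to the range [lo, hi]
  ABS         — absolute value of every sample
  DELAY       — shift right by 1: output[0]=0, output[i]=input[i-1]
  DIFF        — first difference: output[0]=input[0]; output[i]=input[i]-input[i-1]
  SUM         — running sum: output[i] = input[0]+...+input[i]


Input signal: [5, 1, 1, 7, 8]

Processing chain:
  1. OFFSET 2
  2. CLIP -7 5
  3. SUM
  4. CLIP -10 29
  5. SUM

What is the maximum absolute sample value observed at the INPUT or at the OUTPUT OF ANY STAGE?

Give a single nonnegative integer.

Input: [5, 1, 1, 7, 8] (max |s|=8)
Stage 1 (OFFSET 2): 5+2=7, 1+2=3, 1+2=3, 7+2=9, 8+2=10 -> [7, 3, 3, 9, 10] (max |s|=10)
Stage 2 (CLIP -7 5): clip(7,-7,5)=5, clip(3,-7,5)=3, clip(3,-7,5)=3, clip(9,-7,5)=5, clip(10,-7,5)=5 -> [5, 3, 3, 5, 5] (max |s|=5)
Stage 3 (SUM): sum[0..0]=5, sum[0..1]=8, sum[0..2]=11, sum[0..3]=16, sum[0..4]=21 -> [5, 8, 11, 16, 21] (max |s|=21)
Stage 4 (CLIP -10 29): clip(5,-10,29)=5, clip(8,-10,29)=8, clip(11,-10,29)=11, clip(16,-10,29)=16, clip(21,-10,29)=21 -> [5, 8, 11, 16, 21] (max |s|=21)
Stage 5 (SUM): sum[0..0]=5, sum[0..1]=13, sum[0..2]=24, sum[0..3]=40, sum[0..4]=61 -> [5, 13, 24, 40, 61] (max |s|=61)
Overall max amplitude: 61

Answer: 61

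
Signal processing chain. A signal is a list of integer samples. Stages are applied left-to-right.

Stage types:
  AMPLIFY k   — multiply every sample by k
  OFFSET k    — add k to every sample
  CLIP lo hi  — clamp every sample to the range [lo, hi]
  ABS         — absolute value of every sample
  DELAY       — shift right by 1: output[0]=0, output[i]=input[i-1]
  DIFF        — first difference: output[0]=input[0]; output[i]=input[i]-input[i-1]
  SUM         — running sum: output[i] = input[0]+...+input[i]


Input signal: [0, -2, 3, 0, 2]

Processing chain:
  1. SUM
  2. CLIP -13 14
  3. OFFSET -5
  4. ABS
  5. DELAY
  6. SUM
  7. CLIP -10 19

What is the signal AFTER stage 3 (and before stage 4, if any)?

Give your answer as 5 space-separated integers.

Answer: -5 -7 -4 -4 -2

Derivation:
Input: [0, -2, 3, 0, 2]
Stage 1 (SUM): sum[0..0]=0, sum[0..1]=-2, sum[0..2]=1, sum[0..3]=1, sum[0..4]=3 -> [0, -2, 1, 1, 3]
Stage 2 (CLIP -13 14): clip(0,-13,14)=0, clip(-2,-13,14)=-2, clip(1,-13,14)=1, clip(1,-13,14)=1, clip(3,-13,14)=3 -> [0, -2, 1, 1, 3]
Stage 3 (OFFSET -5): 0+-5=-5, -2+-5=-7, 1+-5=-4, 1+-5=-4, 3+-5=-2 -> [-5, -7, -4, -4, -2]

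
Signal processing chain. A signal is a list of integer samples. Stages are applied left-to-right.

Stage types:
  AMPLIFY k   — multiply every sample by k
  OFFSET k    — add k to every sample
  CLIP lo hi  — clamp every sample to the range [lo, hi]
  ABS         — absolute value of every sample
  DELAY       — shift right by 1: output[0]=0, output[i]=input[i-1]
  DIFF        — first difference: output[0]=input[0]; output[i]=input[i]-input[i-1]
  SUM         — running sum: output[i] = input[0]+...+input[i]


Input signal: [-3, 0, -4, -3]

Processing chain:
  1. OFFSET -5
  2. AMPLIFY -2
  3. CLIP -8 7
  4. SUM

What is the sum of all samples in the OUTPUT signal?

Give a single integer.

Answer: 70

Derivation:
Input: [-3, 0, -4, -3]
Stage 1 (OFFSET -5): -3+-5=-8, 0+-5=-5, -4+-5=-9, -3+-5=-8 -> [-8, -5, -9, -8]
Stage 2 (AMPLIFY -2): -8*-2=16, -5*-2=10, -9*-2=18, -8*-2=16 -> [16, 10, 18, 16]
Stage 3 (CLIP -8 7): clip(16,-8,7)=7, clip(10,-8,7)=7, clip(18,-8,7)=7, clip(16,-8,7)=7 -> [7, 7, 7, 7]
Stage 4 (SUM): sum[0..0]=7, sum[0..1]=14, sum[0..2]=21, sum[0..3]=28 -> [7, 14, 21, 28]
Output sum: 70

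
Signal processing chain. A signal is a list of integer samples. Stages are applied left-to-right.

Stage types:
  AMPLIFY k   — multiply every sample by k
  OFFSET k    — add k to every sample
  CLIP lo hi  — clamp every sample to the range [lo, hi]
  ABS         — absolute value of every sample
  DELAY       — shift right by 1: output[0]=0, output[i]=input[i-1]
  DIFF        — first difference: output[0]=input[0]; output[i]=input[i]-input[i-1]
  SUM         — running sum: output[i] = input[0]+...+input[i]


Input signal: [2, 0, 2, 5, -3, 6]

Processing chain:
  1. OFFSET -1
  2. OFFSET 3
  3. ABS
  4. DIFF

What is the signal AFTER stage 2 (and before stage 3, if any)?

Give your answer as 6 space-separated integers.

Input: [2, 0, 2, 5, -3, 6]
Stage 1 (OFFSET -1): 2+-1=1, 0+-1=-1, 2+-1=1, 5+-1=4, -3+-1=-4, 6+-1=5 -> [1, -1, 1, 4, -4, 5]
Stage 2 (OFFSET 3): 1+3=4, -1+3=2, 1+3=4, 4+3=7, -4+3=-1, 5+3=8 -> [4, 2, 4, 7, -1, 8]

Answer: 4 2 4 7 -1 8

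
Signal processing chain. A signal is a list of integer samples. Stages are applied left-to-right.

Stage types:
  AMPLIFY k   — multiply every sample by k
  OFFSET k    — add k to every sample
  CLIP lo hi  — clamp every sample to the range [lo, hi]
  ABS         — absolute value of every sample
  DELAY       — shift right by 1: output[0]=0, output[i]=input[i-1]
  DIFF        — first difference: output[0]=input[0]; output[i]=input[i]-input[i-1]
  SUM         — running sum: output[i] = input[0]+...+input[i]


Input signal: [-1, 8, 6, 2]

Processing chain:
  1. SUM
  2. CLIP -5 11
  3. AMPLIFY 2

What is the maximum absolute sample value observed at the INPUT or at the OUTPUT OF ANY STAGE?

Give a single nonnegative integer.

Answer: 22

Derivation:
Input: [-1, 8, 6, 2] (max |s|=8)
Stage 1 (SUM): sum[0..0]=-1, sum[0..1]=7, sum[0..2]=13, sum[0..3]=15 -> [-1, 7, 13, 15] (max |s|=15)
Stage 2 (CLIP -5 11): clip(-1,-5,11)=-1, clip(7,-5,11)=7, clip(13,-5,11)=11, clip(15,-5,11)=11 -> [-1, 7, 11, 11] (max |s|=11)
Stage 3 (AMPLIFY 2): -1*2=-2, 7*2=14, 11*2=22, 11*2=22 -> [-2, 14, 22, 22] (max |s|=22)
Overall max amplitude: 22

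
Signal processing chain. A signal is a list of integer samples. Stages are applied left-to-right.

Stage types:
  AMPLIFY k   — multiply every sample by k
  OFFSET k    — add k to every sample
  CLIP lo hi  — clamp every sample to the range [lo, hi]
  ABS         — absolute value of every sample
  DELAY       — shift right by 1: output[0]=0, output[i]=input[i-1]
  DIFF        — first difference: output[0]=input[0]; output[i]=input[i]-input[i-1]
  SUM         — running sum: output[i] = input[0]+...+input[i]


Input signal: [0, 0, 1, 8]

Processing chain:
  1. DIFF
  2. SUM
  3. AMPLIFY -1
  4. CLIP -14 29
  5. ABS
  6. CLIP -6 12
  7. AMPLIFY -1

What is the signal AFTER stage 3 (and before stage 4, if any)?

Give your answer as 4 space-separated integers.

Answer: 0 0 -1 -8

Derivation:
Input: [0, 0, 1, 8]
Stage 1 (DIFF): s[0]=0, 0-0=0, 1-0=1, 8-1=7 -> [0, 0, 1, 7]
Stage 2 (SUM): sum[0..0]=0, sum[0..1]=0, sum[0..2]=1, sum[0..3]=8 -> [0, 0, 1, 8]
Stage 3 (AMPLIFY -1): 0*-1=0, 0*-1=0, 1*-1=-1, 8*-1=-8 -> [0, 0, -1, -8]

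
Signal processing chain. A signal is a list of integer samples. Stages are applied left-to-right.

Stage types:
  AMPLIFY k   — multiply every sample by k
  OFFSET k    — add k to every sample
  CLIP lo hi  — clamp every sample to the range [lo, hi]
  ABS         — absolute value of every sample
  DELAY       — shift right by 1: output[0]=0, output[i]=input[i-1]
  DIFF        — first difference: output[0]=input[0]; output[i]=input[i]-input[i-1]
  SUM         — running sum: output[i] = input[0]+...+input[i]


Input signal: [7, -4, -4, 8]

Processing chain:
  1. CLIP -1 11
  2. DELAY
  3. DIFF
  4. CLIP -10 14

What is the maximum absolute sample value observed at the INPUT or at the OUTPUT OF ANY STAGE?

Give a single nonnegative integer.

Answer: 8

Derivation:
Input: [7, -4, -4, 8] (max |s|=8)
Stage 1 (CLIP -1 11): clip(7,-1,11)=7, clip(-4,-1,11)=-1, clip(-4,-1,11)=-1, clip(8,-1,11)=8 -> [7, -1, -1, 8] (max |s|=8)
Stage 2 (DELAY): [0, 7, -1, -1] = [0, 7, -1, -1] -> [0, 7, -1, -1] (max |s|=7)
Stage 3 (DIFF): s[0]=0, 7-0=7, -1-7=-8, -1--1=0 -> [0, 7, -8, 0] (max |s|=8)
Stage 4 (CLIP -10 14): clip(0,-10,14)=0, clip(7,-10,14)=7, clip(-8,-10,14)=-8, clip(0,-10,14)=0 -> [0, 7, -8, 0] (max |s|=8)
Overall max amplitude: 8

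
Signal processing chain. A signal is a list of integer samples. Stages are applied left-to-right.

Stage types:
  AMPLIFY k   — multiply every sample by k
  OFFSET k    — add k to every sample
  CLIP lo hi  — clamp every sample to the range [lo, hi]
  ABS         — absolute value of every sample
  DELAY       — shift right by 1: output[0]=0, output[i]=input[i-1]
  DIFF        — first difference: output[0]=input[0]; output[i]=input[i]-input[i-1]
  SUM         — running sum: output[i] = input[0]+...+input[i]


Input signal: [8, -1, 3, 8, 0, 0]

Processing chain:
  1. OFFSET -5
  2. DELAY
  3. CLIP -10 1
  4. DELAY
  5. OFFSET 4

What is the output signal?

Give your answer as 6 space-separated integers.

Answer: 4 4 5 -2 2 5

Derivation:
Input: [8, -1, 3, 8, 0, 0]
Stage 1 (OFFSET -5): 8+-5=3, -1+-5=-6, 3+-5=-2, 8+-5=3, 0+-5=-5, 0+-5=-5 -> [3, -6, -2, 3, -5, -5]
Stage 2 (DELAY): [0, 3, -6, -2, 3, -5] = [0, 3, -6, -2, 3, -5] -> [0, 3, -6, -2, 3, -5]
Stage 3 (CLIP -10 1): clip(0,-10,1)=0, clip(3,-10,1)=1, clip(-6,-10,1)=-6, clip(-2,-10,1)=-2, clip(3,-10,1)=1, clip(-5,-10,1)=-5 -> [0, 1, -6, -2, 1, -5]
Stage 4 (DELAY): [0, 0, 1, -6, -2, 1] = [0, 0, 1, -6, -2, 1] -> [0, 0, 1, -6, -2, 1]
Stage 5 (OFFSET 4): 0+4=4, 0+4=4, 1+4=5, -6+4=-2, -2+4=2, 1+4=5 -> [4, 4, 5, -2, 2, 5]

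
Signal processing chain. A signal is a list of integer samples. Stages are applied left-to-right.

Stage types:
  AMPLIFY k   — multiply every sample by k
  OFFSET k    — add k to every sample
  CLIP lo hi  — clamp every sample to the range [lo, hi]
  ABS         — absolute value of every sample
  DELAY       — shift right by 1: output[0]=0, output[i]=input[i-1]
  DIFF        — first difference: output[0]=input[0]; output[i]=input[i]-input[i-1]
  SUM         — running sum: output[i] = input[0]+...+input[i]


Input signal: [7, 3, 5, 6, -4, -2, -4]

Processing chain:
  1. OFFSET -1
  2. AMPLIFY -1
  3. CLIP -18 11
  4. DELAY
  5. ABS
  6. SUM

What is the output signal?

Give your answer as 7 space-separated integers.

Input: [7, 3, 5, 6, -4, -2, -4]
Stage 1 (OFFSET -1): 7+-1=6, 3+-1=2, 5+-1=4, 6+-1=5, -4+-1=-5, -2+-1=-3, -4+-1=-5 -> [6, 2, 4, 5, -5, -3, -5]
Stage 2 (AMPLIFY -1): 6*-1=-6, 2*-1=-2, 4*-1=-4, 5*-1=-5, -5*-1=5, -3*-1=3, -5*-1=5 -> [-6, -2, -4, -5, 5, 3, 5]
Stage 3 (CLIP -18 11): clip(-6,-18,11)=-6, clip(-2,-18,11)=-2, clip(-4,-18,11)=-4, clip(-5,-18,11)=-5, clip(5,-18,11)=5, clip(3,-18,11)=3, clip(5,-18,11)=5 -> [-6, -2, -4, -5, 5, 3, 5]
Stage 4 (DELAY): [0, -6, -2, -4, -5, 5, 3] = [0, -6, -2, -4, -5, 5, 3] -> [0, -6, -2, -4, -5, 5, 3]
Stage 5 (ABS): |0|=0, |-6|=6, |-2|=2, |-4|=4, |-5|=5, |5|=5, |3|=3 -> [0, 6, 2, 4, 5, 5, 3]
Stage 6 (SUM): sum[0..0]=0, sum[0..1]=6, sum[0..2]=8, sum[0..3]=12, sum[0..4]=17, sum[0..5]=22, sum[0..6]=25 -> [0, 6, 8, 12, 17, 22, 25]

Answer: 0 6 8 12 17 22 25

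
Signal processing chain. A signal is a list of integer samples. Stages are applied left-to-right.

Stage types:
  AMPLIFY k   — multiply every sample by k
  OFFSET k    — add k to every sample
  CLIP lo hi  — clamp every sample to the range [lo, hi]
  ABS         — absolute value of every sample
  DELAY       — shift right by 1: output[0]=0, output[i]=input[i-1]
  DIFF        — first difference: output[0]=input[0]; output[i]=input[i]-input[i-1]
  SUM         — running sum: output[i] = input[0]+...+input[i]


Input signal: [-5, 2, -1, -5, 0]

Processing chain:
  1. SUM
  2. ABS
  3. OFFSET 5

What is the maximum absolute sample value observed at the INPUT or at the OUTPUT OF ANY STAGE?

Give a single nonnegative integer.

Input: [-5, 2, -1, -5, 0] (max |s|=5)
Stage 1 (SUM): sum[0..0]=-5, sum[0..1]=-3, sum[0..2]=-4, sum[0..3]=-9, sum[0..4]=-9 -> [-5, -3, -4, -9, -9] (max |s|=9)
Stage 2 (ABS): |-5|=5, |-3|=3, |-4|=4, |-9|=9, |-9|=9 -> [5, 3, 4, 9, 9] (max |s|=9)
Stage 3 (OFFSET 5): 5+5=10, 3+5=8, 4+5=9, 9+5=14, 9+5=14 -> [10, 8, 9, 14, 14] (max |s|=14)
Overall max amplitude: 14

Answer: 14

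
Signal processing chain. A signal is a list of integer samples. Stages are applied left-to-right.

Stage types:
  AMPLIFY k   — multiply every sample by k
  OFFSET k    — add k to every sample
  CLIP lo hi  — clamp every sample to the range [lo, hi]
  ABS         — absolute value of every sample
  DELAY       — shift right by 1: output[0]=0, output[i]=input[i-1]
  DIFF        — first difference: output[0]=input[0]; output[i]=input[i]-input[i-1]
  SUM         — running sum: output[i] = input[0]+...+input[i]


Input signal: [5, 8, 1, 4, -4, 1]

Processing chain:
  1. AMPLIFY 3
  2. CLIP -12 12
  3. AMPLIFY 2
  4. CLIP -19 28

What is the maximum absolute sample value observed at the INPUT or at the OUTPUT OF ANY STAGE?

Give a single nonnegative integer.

Answer: 24

Derivation:
Input: [5, 8, 1, 4, -4, 1] (max |s|=8)
Stage 1 (AMPLIFY 3): 5*3=15, 8*3=24, 1*3=3, 4*3=12, -4*3=-12, 1*3=3 -> [15, 24, 3, 12, -12, 3] (max |s|=24)
Stage 2 (CLIP -12 12): clip(15,-12,12)=12, clip(24,-12,12)=12, clip(3,-12,12)=3, clip(12,-12,12)=12, clip(-12,-12,12)=-12, clip(3,-12,12)=3 -> [12, 12, 3, 12, -12, 3] (max |s|=12)
Stage 3 (AMPLIFY 2): 12*2=24, 12*2=24, 3*2=6, 12*2=24, -12*2=-24, 3*2=6 -> [24, 24, 6, 24, -24, 6] (max |s|=24)
Stage 4 (CLIP -19 28): clip(24,-19,28)=24, clip(24,-19,28)=24, clip(6,-19,28)=6, clip(24,-19,28)=24, clip(-24,-19,28)=-19, clip(6,-19,28)=6 -> [24, 24, 6, 24, -19, 6] (max |s|=24)
Overall max amplitude: 24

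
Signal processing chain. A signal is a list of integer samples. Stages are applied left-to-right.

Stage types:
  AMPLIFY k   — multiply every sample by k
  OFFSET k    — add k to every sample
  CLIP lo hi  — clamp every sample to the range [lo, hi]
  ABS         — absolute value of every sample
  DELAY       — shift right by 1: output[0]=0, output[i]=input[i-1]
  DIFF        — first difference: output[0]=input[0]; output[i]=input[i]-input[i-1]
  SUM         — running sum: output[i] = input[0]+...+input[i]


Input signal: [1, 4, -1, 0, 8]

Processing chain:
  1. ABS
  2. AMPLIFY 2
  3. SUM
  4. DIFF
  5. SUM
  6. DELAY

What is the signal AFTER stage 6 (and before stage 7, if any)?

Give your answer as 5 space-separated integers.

Input: [1, 4, -1, 0, 8]
Stage 1 (ABS): |1|=1, |4|=4, |-1|=1, |0|=0, |8|=8 -> [1, 4, 1, 0, 8]
Stage 2 (AMPLIFY 2): 1*2=2, 4*2=8, 1*2=2, 0*2=0, 8*2=16 -> [2, 8, 2, 0, 16]
Stage 3 (SUM): sum[0..0]=2, sum[0..1]=10, sum[0..2]=12, sum[0..3]=12, sum[0..4]=28 -> [2, 10, 12, 12, 28]
Stage 4 (DIFF): s[0]=2, 10-2=8, 12-10=2, 12-12=0, 28-12=16 -> [2, 8, 2, 0, 16]
Stage 5 (SUM): sum[0..0]=2, sum[0..1]=10, sum[0..2]=12, sum[0..3]=12, sum[0..4]=28 -> [2, 10, 12, 12, 28]
Stage 6 (DELAY): [0, 2, 10, 12, 12] = [0, 2, 10, 12, 12] -> [0, 2, 10, 12, 12]

Answer: 0 2 10 12 12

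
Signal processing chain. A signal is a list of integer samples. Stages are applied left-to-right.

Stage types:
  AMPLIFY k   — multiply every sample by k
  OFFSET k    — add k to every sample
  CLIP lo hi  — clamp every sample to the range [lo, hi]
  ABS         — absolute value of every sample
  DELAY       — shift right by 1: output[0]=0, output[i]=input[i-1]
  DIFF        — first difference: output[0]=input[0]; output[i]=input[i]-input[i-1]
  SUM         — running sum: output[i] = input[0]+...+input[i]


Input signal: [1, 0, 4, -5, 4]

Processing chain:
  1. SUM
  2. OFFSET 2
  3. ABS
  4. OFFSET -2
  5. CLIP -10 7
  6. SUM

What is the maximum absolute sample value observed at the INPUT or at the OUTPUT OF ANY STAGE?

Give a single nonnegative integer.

Answer: 11

Derivation:
Input: [1, 0, 4, -5, 4] (max |s|=5)
Stage 1 (SUM): sum[0..0]=1, sum[0..1]=1, sum[0..2]=5, sum[0..3]=0, sum[0..4]=4 -> [1, 1, 5, 0, 4] (max |s|=5)
Stage 2 (OFFSET 2): 1+2=3, 1+2=3, 5+2=7, 0+2=2, 4+2=6 -> [3, 3, 7, 2, 6] (max |s|=7)
Stage 3 (ABS): |3|=3, |3|=3, |7|=7, |2|=2, |6|=6 -> [3, 3, 7, 2, 6] (max |s|=7)
Stage 4 (OFFSET -2): 3+-2=1, 3+-2=1, 7+-2=5, 2+-2=0, 6+-2=4 -> [1, 1, 5, 0, 4] (max |s|=5)
Stage 5 (CLIP -10 7): clip(1,-10,7)=1, clip(1,-10,7)=1, clip(5,-10,7)=5, clip(0,-10,7)=0, clip(4,-10,7)=4 -> [1, 1, 5, 0, 4] (max |s|=5)
Stage 6 (SUM): sum[0..0]=1, sum[0..1]=2, sum[0..2]=7, sum[0..3]=7, sum[0..4]=11 -> [1, 2, 7, 7, 11] (max |s|=11)
Overall max amplitude: 11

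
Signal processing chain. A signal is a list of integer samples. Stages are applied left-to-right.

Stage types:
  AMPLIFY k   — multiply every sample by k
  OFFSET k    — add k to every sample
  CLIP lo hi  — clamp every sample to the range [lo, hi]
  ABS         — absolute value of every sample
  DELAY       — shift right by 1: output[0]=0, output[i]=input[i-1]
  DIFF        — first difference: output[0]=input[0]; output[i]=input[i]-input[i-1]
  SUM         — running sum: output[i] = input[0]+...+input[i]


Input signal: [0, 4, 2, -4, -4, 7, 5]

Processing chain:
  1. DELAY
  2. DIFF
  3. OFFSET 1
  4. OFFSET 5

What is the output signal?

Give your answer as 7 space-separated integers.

Answer: 6 6 10 4 0 6 17

Derivation:
Input: [0, 4, 2, -4, -4, 7, 5]
Stage 1 (DELAY): [0, 0, 4, 2, -4, -4, 7] = [0, 0, 4, 2, -4, -4, 7] -> [0, 0, 4, 2, -4, -4, 7]
Stage 2 (DIFF): s[0]=0, 0-0=0, 4-0=4, 2-4=-2, -4-2=-6, -4--4=0, 7--4=11 -> [0, 0, 4, -2, -6, 0, 11]
Stage 3 (OFFSET 1): 0+1=1, 0+1=1, 4+1=5, -2+1=-1, -6+1=-5, 0+1=1, 11+1=12 -> [1, 1, 5, -1, -5, 1, 12]
Stage 4 (OFFSET 5): 1+5=6, 1+5=6, 5+5=10, -1+5=4, -5+5=0, 1+5=6, 12+5=17 -> [6, 6, 10, 4, 0, 6, 17]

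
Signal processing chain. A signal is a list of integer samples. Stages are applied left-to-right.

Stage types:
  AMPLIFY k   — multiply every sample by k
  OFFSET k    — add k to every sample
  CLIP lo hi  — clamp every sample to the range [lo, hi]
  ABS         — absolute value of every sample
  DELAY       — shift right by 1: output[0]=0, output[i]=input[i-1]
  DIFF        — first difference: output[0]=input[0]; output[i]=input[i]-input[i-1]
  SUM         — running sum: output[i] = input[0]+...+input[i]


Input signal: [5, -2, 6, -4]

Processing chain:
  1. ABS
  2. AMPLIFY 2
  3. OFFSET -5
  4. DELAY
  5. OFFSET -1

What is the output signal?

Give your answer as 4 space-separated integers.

Answer: -1 4 -2 6

Derivation:
Input: [5, -2, 6, -4]
Stage 1 (ABS): |5|=5, |-2|=2, |6|=6, |-4|=4 -> [5, 2, 6, 4]
Stage 2 (AMPLIFY 2): 5*2=10, 2*2=4, 6*2=12, 4*2=8 -> [10, 4, 12, 8]
Stage 3 (OFFSET -5): 10+-5=5, 4+-5=-1, 12+-5=7, 8+-5=3 -> [5, -1, 7, 3]
Stage 4 (DELAY): [0, 5, -1, 7] = [0, 5, -1, 7] -> [0, 5, -1, 7]
Stage 5 (OFFSET -1): 0+-1=-1, 5+-1=4, -1+-1=-2, 7+-1=6 -> [-1, 4, -2, 6]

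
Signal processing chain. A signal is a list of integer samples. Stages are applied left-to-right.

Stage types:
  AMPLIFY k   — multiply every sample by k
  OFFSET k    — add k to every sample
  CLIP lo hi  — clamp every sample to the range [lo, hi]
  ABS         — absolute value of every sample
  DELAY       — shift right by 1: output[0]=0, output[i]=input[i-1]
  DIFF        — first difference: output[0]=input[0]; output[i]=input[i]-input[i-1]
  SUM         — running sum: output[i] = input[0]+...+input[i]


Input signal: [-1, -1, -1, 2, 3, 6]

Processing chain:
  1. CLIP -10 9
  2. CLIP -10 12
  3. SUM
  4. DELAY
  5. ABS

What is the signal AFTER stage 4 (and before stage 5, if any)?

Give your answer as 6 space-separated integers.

Input: [-1, -1, -1, 2, 3, 6]
Stage 1 (CLIP -10 9): clip(-1,-10,9)=-1, clip(-1,-10,9)=-1, clip(-1,-10,9)=-1, clip(2,-10,9)=2, clip(3,-10,9)=3, clip(6,-10,9)=6 -> [-1, -1, -1, 2, 3, 6]
Stage 2 (CLIP -10 12): clip(-1,-10,12)=-1, clip(-1,-10,12)=-1, clip(-1,-10,12)=-1, clip(2,-10,12)=2, clip(3,-10,12)=3, clip(6,-10,12)=6 -> [-1, -1, -1, 2, 3, 6]
Stage 3 (SUM): sum[0..0]=-1, sum[0..1]=-2, sum[0..2]=-3, sum[0..3]=-1, sum[0..4]=2, sum[0..5]=8 -> [-1, -2, -3, -1, 2, 8]
Stage 4 (DELAY): [0, -1, -2, -3, -1, 2] = [0, -1, -2, -3, -1, 2] -> [0, -1, -2, -3, -1, 2]

Answer: 0 -1 -2 -3 -1 2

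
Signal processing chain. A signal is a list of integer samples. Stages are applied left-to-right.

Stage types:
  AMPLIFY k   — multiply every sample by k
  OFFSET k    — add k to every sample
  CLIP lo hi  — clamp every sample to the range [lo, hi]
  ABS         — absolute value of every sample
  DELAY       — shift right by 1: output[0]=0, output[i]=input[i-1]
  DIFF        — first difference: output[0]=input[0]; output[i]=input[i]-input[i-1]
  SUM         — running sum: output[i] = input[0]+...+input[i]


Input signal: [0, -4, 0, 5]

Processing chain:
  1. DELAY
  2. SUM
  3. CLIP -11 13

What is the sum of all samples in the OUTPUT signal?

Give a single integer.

Answer: -8

Derivation:
Input: [0, -4, 0, 5]
Stage 1 (DELAY): [0, 0, -4, 0] = [0, 0, -4, 0] -> [0, 0, -4, 0]
Stage 2 (SUM): sum[0..0]=0, sum[0..1]=0, sum[0..2]=-4, sum[0..3]=-4 -> [0, 0, -4, -4]
Stage 3 (CLIP -11 13): clip(0,-11,13)=0, clip(0,-11,13)=0, clip(-4,-11,13)=-4, clip(-4,-11,13)=-4 -> [0, 0, -4, -4]
Output sum: -8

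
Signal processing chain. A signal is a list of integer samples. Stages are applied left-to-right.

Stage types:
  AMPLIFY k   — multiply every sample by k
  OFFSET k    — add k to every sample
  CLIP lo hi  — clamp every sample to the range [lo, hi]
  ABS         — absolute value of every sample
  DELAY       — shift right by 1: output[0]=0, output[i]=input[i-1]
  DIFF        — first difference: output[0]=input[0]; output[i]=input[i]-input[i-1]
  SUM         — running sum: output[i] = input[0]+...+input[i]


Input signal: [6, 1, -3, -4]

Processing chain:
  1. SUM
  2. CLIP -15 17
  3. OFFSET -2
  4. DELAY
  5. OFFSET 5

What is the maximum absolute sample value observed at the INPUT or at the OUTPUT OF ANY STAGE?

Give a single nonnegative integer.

Answer: 10

Derivation:
Input: [6, 1, -3, -4] (max |s|=6)
Stage 1 (SUM): sum[0..0]=6, sum[0..1]=7, sum[0..2]=4, sum[0..3]=0 -> [6, 7, 4, 0] (max |s|=7)
Stage 2 (CLIP -15 17): clip(6,-15,17)=6, clip(7,-15,17)=7, clip(4,-15,17)=4, clip(0,-15,17)=0 -> [6, 7, 4, 0] (max |s|=7)
Stage 3 (OFFSET -2): 6+-2=4, 7+-2=5, 4+-2=2, 0+-2=-2 -> [4, 5, 2, -2] (max |s|=5)
Stage 4 (DELAY): [0, 4, 5, 2] = [0, 4, 5, 2] -> [0, 4, 5, 2] (max |s|=5)
Stage 5 (OFFSET 5): 0+5=5, 4+5=9, 5+5=10, 2+5=7 -> [5, 9, 10, 7] (max |s|=10)
Overall max amplitude: 10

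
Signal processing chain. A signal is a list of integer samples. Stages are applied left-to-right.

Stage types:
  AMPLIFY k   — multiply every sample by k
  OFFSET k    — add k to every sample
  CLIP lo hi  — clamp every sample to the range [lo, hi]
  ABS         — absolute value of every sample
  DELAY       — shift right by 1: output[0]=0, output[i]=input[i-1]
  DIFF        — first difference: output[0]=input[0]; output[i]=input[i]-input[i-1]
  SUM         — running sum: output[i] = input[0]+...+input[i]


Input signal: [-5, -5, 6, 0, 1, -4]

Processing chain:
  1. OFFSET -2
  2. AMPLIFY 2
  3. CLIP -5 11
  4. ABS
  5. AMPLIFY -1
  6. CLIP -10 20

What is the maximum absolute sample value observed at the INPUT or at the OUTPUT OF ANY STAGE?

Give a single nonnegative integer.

Input: [-5, -5, 6, 0, 1, -4] (max |s|=6)
Stage 1 (OFFSET -2): -5+-2=-7, -5+-2=-7, 6+-2=4, 0+-2=-2, 1+-2=-1, -4+-2=-6 -> [-7, -7, 4, -2, -1, -6] (max |s|=7)
Stage 2 (AMPLIFY 2): -7*2=-14, -7*2=-14, 4*2=8, -2*2=-4, -1*2=-2, -6*2=-12 -> [-14, -14, 8, -4, -2, -12] (max |s|=14)
Stage 3 (CLIP -5 11): clip(-14,-5,11)=-5, clip(-14,-5,11)=-5, clip(8,-5,11)=8, clip(-4,-5,11)=-4, clip(-2,-5,11)=-2, clip(-12,-5,11)=-5 -> [-5, -5, 8, -4, -2, -5] (max |s|=8)
Stage 4 (ABS): |-5|=5, |-5|=5, |8|=8, |-4|=4, |-2|=2, |-5|=5 -> [5, 5, 8, 4, 2, 5] (max |s|=8)
Stage 5 (AMPLIFY -1): 5*-1=-5, 5*-1=-5, 8*-1=-8, 4*-1=-4, 2*-1=-2, 5*-1=-5 -> [-5, -5, -8, -4, -2, -5] (max |s|=8)
Stage 6 (CLIP -10 20): clip(-5,-10,20)=-5, clip(-5,-10,20)=-5, clip(-8,-10,20)=-8, clip(-4,-10,20)=-4, clip(-2,-10,20)=-2, clip(-5,-10,20)=-5 -> [-5, -5, -8, -4, -2, -5] (max |s|=8)
Overall max amplitude: 14

Answer: 14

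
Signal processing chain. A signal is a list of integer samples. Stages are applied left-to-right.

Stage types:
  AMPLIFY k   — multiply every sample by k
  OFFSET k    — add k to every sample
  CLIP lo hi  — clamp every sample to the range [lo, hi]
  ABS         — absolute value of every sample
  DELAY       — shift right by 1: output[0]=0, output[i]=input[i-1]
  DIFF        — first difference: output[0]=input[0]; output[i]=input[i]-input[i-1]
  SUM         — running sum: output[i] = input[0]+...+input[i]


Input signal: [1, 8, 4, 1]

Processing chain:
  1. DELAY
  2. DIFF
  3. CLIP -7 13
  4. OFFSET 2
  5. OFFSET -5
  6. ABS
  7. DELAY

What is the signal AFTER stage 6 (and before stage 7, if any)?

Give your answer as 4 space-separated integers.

Answer: 3 2 4 7

Derivation:
Input: [1, 8, 4, 1]
Stage 1 (DELAY): [0, 1, 8, 4] = [0, 1, 8, 4] -> [0, 1, 8, 4]
Stage 2 (DIFF): s[0]=0, 1-0=1, 8-1=7, 4-8=-4 -> [0, 1, 7, -4]
Stage 3 (CLIP -7 13): clip(0,-7,13)=0, clip(1,-7,13)=1, clip(7,-7,13)=7, clip(-4,-7,13)=-4 -> [0, 1, 7, -4]
Stage 4 (OFFSET 2): 0+2=2, 1+2=3, 7+2=9, -4+2=-2 -> [2, 3, 9, -2]
Stage 5 (OFFSET -5): 2+-5=-3, 3+-5=-2, 9+-5=4, -2+-5=-7 -> [-3, -2, 4, -7]
Stage 6 (ABS): |-3|=3, |-2|=2, |4|=4, |-7|=7 -> [3, 2, 4, 7]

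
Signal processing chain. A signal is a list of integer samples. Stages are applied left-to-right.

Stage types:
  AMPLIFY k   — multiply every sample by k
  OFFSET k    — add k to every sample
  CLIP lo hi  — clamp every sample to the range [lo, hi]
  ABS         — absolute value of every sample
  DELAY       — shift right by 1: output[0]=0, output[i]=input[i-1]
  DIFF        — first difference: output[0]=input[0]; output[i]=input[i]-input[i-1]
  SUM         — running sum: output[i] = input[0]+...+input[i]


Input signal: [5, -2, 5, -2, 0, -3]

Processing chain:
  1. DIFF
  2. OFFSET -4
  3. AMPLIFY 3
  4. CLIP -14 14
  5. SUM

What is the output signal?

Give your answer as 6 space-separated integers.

Input: [5, -2, 5, -2, 0, -3]
Stage 1 (DIFF): s[0]=5, -2-5=-7, 5--2=7, -2-5=-7, 0--2=2, -3-0=-3 -> [5, -7, 7, -7, 2, -3]
Stage 2 (OFFSET -4): 5+-4=1, -7+-4=-11, 7+-4=3, -7+-4=-11, 2+-4=-2, -3+-4=-7 -> [1, -11, 3, -11, -2, -7]
Stage 3 (AMPLIFY 3): 1*3=3, -11*3=-33, 3*3=9, -11*3=-33, -2*3=-6, -7*3=-21 -> [3, -33, 9, -33, -6, -21]
Stage 4 (CLIP -14 14): clip(3,-14,14)=3, clip(-33,-14,14)=-14, clip(9,-14,14)=9, clip(-33,-14,14)=-14, clip(-6,-14,14)=-6, clip(-21,-14,14)=-14 -> [3, -14, 9, -14, -6, -14]
Stage 5 (SUM): sum[0..0]=3, sum[0..1]=-11, sum[0..2]=-2, sum[0..3]=-16, sum[0..4]=-22, sum[0..5]=-36 -> [3, -11, -2, -16, -22, -36]

Answer: 3 -11 -2 -16 -22 -36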